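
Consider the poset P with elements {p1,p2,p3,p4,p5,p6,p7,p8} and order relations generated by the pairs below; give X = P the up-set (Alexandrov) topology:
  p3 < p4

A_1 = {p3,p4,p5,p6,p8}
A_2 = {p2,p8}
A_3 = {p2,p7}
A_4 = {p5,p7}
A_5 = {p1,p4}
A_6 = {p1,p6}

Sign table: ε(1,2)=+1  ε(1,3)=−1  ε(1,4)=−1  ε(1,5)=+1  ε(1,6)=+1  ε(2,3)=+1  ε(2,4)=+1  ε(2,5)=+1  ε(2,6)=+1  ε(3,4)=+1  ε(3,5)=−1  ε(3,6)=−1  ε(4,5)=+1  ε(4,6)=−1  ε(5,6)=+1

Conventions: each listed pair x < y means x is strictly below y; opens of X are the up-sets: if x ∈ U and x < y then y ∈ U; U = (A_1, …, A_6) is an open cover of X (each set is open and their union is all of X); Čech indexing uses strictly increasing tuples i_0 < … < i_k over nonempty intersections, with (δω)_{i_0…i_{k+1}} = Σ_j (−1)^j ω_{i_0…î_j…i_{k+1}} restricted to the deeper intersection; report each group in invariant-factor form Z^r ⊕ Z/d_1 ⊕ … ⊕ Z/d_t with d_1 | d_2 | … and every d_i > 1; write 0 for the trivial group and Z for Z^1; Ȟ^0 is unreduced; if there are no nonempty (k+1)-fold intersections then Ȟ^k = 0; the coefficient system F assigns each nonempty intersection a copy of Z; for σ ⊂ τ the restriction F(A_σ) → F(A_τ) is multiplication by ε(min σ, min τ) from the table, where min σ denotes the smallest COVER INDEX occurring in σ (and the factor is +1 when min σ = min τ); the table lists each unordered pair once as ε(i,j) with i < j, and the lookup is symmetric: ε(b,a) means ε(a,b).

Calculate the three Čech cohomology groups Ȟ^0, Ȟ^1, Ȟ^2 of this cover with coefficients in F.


Ȟ^0 ≅ 0; Ȟ^1 ≅ Z ⊕ Z/2; Ȟ^2 ≅ 0

nerve simplices:
  A12={p8} A14={p5} A15={p4} A16={p6} A23={p2} A34={p7} A56={p1}
C dims 6,7; δ0: rk 6, SNF 1^5·2
degree 0: 6−6−0 = 0 → Ȟ^0 ≅ 0
degree 1: 7−0−6 = 1 plus torsion [2] → Ȟ^1 ≅ Z ⊕ Z/2
degree 2: 0−0−0 = 0 → Ȟ^2 ≅ 0


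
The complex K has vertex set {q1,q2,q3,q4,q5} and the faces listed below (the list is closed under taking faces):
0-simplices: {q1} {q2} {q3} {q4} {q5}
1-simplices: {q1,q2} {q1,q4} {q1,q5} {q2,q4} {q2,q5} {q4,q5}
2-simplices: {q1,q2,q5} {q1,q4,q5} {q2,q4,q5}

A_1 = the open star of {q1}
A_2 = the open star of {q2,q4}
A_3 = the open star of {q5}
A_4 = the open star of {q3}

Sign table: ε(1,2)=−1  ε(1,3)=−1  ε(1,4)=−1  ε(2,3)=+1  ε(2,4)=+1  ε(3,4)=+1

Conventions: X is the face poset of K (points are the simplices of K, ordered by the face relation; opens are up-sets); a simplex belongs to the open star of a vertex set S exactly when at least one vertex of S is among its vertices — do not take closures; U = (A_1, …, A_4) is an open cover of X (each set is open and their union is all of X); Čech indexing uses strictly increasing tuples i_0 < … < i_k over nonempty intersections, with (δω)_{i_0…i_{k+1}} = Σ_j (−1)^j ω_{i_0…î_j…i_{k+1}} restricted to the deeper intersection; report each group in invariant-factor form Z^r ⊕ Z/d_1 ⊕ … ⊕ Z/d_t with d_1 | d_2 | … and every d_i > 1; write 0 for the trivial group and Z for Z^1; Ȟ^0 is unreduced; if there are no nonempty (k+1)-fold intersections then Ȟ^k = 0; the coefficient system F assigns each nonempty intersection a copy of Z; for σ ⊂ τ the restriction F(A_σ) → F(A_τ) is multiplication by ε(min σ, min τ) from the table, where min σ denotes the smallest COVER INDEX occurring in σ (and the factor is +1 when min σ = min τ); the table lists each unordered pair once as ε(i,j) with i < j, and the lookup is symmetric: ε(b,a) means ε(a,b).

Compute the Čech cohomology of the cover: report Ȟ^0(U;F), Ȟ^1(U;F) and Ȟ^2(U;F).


Ȟ^0(U;F) ≅ Z^2,  Ȟ^1(U;F) ≅ 0,  Ȟ^2(U;F) ≅ 0

nerve simplices:
  A1={{q1},{q1,q2},{q1,q4},{q1,q5},{q1,q2,q5},{q1,q4,q5}} A2={{q2},{q4},{q1,q2},{q1,q4},{q2,q4},{q2,q5},{q4,q5},{q1,q2,q5},{q1,q4,q5},{q2,q4,q5}} A3={{q5},{q1,q5},{q2,q5},{q4,q5},{q1,q2,q5},{q1,q4,q5},{q2,q4,q5}} A4={{q3}}
  A12={{q1,q2},{q1,q4},{q1,q2,q5},{q1,q4,q5}} A13={{q1,q5},{q1,q2,q5},{q1,q4,q5}} A23={{q2,q5},{q4,q5},{q1,q2,q5},{q1,q4,q5},{q2,q4,q5}}
  A123={{q1,q2,q5},{q1,q4,q5}}
C dims 4,3,1; δ0: rk 2, SNF 1^2; δ1: rk 1, SNF 1^1
degree 0: 4−2−0 = 2 → Ȟ^0 ≅ Z^2
degree 1: 3−1−2 = 0 → Ȟ^1 ≅ 0
degree 2: 1−0−1 = 0 → Ȟ^2 ≅ 0


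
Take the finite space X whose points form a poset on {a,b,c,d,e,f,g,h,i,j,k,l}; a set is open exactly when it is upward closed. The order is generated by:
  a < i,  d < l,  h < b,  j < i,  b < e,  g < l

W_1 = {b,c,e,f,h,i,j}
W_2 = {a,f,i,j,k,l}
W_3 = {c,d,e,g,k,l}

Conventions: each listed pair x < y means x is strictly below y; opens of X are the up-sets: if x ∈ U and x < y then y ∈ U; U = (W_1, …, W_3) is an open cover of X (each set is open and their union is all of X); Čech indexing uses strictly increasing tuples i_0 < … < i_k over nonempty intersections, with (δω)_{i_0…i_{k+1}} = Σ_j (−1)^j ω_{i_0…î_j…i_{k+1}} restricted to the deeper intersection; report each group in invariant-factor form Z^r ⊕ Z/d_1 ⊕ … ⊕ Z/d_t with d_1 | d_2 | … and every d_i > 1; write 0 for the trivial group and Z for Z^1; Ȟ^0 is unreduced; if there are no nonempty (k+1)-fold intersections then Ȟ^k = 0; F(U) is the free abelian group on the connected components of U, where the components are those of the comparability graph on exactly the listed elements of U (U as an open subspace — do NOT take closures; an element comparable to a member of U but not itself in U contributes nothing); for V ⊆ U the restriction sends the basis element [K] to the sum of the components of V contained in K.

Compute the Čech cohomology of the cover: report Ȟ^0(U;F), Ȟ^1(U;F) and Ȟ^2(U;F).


nonempty intersections:
  W12={f,i,j} W13={c,e} W23={k,l}
components per intersection:
  W1: {b,e,h} {c} {f} {i,j}
  W2: {a,i,j} {f} {k} {l}
  W3: {c} {d,g,l} {e} {k}
  W12: {f} {i,j}
  W13: {c} {e}
  W23: {k} {l}
C dims 12,6; δ0: rk 6, SNF 1^6
Ȟ^0: (12−6)−0=6 ⇒ Z^6
Ȟ^1: (6−0)−6=0 ⇒ 0
Ȟ^2: (0−0)−0=0 ⇒ 0

Ȟ^0(U;F) ≅ Z^6, Ȟ^1(U;F) ≅ 0, Ȟ^2(U;F) ≅ 0


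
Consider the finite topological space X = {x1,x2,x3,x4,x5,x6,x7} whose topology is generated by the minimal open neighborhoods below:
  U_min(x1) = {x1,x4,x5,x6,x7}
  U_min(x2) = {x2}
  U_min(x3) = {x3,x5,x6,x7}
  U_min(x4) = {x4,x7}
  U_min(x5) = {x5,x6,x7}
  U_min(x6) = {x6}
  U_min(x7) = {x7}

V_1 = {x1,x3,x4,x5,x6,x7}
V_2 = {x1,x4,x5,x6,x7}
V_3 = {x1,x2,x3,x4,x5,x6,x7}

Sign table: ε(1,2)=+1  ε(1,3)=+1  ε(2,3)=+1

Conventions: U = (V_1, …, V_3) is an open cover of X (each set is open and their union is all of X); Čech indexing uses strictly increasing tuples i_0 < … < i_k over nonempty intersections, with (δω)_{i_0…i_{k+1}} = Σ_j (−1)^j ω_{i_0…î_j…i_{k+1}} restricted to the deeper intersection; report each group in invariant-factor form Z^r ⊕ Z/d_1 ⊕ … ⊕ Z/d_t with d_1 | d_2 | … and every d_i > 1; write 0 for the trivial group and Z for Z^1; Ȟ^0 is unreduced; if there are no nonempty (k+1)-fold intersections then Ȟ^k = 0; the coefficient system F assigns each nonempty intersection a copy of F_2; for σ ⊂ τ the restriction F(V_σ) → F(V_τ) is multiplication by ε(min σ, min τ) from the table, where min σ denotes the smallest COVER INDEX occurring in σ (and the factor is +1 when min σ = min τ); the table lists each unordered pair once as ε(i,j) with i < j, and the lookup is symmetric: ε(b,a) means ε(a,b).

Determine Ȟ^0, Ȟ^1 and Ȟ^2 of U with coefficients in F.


intersection data:
  V12={x1,x4,x5,x6,x7} V13={x1,x3,x4,x5,x6,x7} V23={x1,x4,x5,x6,x7}
  V123={x1,x4,x5,x6,x7}
C dims 3,3,1; δ0: rk_F2 2; δ1: rk_F2 1
Ȟ^0 = (3 − 2) − 0 = 1, so Ȟ^0 ≅ Z/2
Ȟ^1 = (3 − 1) − 2 = 0, so Ȟ^1 ≅ 0
Ȟ^2 = (1 − 0) − 1 = 0, so Ȟ^2 ≅ 0

Ȟ^0 = Z/2,  Ȟ^1 = 0,  Ȟ^2 = 0


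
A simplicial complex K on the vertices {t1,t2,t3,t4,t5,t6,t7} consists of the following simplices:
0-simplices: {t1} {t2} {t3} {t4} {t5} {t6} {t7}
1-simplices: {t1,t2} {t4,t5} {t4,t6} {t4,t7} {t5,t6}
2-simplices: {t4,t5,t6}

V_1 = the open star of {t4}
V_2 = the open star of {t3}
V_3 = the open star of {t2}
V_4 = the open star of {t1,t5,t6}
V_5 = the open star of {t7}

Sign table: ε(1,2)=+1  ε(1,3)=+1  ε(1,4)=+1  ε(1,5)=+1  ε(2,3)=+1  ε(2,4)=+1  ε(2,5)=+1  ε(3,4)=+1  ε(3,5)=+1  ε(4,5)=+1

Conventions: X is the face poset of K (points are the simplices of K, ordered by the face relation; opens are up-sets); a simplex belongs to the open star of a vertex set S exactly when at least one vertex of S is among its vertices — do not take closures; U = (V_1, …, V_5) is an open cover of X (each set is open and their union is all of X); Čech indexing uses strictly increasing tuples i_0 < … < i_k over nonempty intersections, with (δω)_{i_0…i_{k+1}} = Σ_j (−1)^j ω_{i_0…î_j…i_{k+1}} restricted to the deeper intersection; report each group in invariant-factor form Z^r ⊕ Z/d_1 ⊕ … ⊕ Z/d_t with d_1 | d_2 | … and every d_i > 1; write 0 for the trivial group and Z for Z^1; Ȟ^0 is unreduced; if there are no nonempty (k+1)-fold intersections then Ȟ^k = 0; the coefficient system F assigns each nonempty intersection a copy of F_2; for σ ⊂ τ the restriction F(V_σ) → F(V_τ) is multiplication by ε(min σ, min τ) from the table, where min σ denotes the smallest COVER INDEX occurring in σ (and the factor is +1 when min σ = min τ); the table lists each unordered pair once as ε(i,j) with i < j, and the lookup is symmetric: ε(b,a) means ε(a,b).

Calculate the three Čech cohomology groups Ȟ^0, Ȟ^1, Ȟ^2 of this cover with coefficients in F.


nonempty overlaps:
  V1={{t4},{t4,t5},{t4,t6},{t4,t7},{t4,t5,t6}} V2={{t3}} V3={{t2},{t1,t2}} V4={{t1},{t5},{t6},{t1,t2},{t4,t5},{t4,t6},{t5,t6},{t4,t5,t6}} V5={{t7},{t4,t7}}
  V14={{t4,t5},{t4,t6},{t4,t5,t6}} V15={{t4,t7}} V34={{t1,t2}}
C dims 5,3; δ0: rk_F2 3
degree 0: 5−3−0 = 2 → Ȟ^0 ≅ Z/2 ⊕ Z/2
degree 1: 3−0−3 = 0 → Ȟ^1 ≅ 0
degree 2: 0−0−0 = 0 → Ȟ^2 ≅ 0

Ȟ^0 ≅ Z/2 ⊕ Z/2, Ȟ^1 ≅ 0 and Ȟ^2 ≅ 0


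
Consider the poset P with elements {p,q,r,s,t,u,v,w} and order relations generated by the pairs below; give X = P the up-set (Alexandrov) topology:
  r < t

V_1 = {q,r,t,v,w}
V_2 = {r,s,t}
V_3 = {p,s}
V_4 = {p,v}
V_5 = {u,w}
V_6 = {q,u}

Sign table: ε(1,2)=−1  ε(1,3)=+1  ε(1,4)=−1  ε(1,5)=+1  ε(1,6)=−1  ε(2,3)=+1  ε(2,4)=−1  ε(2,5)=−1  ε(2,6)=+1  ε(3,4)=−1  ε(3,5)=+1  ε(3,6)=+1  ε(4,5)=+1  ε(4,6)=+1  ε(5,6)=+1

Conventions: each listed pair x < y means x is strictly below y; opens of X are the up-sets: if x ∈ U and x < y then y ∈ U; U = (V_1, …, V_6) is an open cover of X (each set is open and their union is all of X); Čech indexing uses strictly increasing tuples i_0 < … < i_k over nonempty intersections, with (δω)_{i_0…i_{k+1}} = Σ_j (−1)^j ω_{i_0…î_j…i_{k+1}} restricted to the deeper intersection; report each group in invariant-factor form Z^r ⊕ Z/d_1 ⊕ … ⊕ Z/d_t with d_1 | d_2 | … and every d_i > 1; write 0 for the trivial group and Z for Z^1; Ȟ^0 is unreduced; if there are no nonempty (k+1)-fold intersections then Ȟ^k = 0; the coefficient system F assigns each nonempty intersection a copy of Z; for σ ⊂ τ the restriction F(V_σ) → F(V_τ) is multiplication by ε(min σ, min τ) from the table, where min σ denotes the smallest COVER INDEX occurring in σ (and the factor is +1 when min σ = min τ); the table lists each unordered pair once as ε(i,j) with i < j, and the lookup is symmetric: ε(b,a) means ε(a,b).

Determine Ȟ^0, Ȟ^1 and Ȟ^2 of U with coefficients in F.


nerve of the cover:
  V12={r,t} V14={v} V15={w} V16={q} V23={s} V34={p} V56={u}
C dims 6,7; δ0: rk 6, SNF 1^5·2
Ȟ^0 = (6 − 6) − 0 = 0, so Ȟ^0 ≅ 0
Ȟ^1 = (7 − 0) − 6 = 1 plus torsion [2], so Ȟ^1 ≅ Z ⊕ Z/2
Ȟ^2 = (0 − 0) − 0 = 0, so Ȟ^2 ≅ 0

Ȟ^0 ≅ 0; Ȟ^1 ≅ Z ⊕ Z/2; Ȟ^2 ≅ 0


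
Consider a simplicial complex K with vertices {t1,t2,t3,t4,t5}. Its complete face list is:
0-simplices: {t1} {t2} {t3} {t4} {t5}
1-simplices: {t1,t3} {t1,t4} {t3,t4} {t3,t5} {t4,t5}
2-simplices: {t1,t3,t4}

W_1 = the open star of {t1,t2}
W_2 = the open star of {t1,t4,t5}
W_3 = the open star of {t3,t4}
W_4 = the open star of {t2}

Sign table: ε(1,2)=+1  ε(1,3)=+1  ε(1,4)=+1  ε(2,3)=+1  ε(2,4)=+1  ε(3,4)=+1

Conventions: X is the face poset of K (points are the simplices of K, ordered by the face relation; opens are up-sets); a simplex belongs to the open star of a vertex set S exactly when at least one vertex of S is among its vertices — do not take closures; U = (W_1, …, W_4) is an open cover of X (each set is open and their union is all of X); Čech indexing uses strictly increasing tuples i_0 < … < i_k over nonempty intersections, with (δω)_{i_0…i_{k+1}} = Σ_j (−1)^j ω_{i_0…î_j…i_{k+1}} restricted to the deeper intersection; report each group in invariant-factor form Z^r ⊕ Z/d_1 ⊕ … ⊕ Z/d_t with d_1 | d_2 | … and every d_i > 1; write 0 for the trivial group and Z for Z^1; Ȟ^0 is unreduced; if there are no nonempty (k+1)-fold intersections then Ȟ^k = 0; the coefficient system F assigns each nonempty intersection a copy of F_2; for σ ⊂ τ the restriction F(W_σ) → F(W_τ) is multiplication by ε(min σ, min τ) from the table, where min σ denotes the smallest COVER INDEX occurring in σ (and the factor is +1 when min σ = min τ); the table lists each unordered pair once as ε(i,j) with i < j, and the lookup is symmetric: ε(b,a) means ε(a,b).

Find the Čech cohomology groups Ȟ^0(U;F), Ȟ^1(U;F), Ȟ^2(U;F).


nerve of the cover:
  W1={{t1},{t2},{t1,t3},{t1,t4},{t1,t3,t4}} W2={{t1},{t4},{t5},{t1,t3},{t1,t4},{t3,t4},{t3,t5},{t4,t5},{t1,t3,t4}} W3={{t3},{t4},{t1,t3},{t1,t4},{t3,t4},{t3,t5},{t4,t5},{t1,t3,t4}} W4={{t2}}
  W12={{t1},{t1,t3},{t1,t4},{t1,t3,t4}} W13={{t1,t3},{t1,t4},{t1,t3,t4}} W14={{t2}} W23={{t4},{t1,t3},{t1,t4},{t3,t4},{t3,t5},{t4,t5},{t1,t3,t4}}
  W123={{t1,t3},{t1,t4},{t1,t3,t4}}
C dims 4,4,1; δ0: rk_F2 3; δ1: rk_F2 1
Ȟ^0 = (4 − 3) − 0 = 1, so Ȟ^0 ≅ Z/2
Ȟ^1 = (4 − 1) − 3 = 0, so Ȟ^1 ≅ 0
Ȟ^2 = (1 − 0) − 1 = 0, so Ȟ^2 ≅ 0

Ȟ^0 = Z/2,  Ȟ^1 = 0,  Ȟ^2 = 0


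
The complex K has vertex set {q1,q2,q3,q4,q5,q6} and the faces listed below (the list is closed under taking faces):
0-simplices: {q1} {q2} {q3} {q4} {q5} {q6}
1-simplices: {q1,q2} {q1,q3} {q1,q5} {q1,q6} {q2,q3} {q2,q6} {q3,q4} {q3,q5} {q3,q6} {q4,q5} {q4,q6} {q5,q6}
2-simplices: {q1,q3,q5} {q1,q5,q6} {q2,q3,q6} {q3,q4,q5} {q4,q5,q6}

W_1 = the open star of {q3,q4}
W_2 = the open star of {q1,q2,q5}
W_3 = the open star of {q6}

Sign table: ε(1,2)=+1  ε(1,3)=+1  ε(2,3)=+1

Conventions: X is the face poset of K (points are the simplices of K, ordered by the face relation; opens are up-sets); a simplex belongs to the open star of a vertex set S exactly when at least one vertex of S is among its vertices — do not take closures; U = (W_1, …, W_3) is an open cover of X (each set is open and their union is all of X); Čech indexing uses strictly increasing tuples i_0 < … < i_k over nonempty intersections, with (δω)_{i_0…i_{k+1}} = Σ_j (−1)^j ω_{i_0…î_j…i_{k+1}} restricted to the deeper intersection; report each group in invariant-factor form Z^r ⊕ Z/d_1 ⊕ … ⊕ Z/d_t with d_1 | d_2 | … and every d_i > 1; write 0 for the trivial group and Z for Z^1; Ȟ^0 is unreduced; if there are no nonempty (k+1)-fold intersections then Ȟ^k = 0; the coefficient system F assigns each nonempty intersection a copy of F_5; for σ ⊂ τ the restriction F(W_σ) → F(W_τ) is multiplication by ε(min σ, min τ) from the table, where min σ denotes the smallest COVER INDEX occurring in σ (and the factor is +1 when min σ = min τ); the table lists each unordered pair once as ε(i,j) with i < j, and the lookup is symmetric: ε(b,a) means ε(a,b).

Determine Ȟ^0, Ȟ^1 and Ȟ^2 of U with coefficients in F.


Ȟ^0(U;F) ≅ Z/5; Ȟ^1(U;F) ≅ 0; Ȟ^2(U;F) ≅ 0

nerve simplices:
  W1={{q3},{q4},{q1,q3},{q2,q3},{q3,q4},{q3,q5},{q3,q6},{q4,q5},{q4,q6},{q1,q3,q5},{q2,q3,q6},{q3,q4,q5},{q4,q5,q6}} W2={{q1},{q2},{q5},{q1,q2},{q1,q3},{q1,q5},{q1,q6},{q2,q3},{q2,q6},{q3,q5},{q4,q5},{q5,q6},{q1,q3,q5},{q1,q5,q6},{q2,q3,q6},{q3,q4,q5},{q4,q5,q6}} W3={{q6},{q1,q6},{q2,q6},{q3,q6},{q4,q6},{q5,q6},{q1,q5,q6},{q2,q3,q6},{q4,q5,q6}}
  W12={{q1,q3},{q2,q3},{q3,q5},{q4,q5},{q1,q3,q5},{q2,q3,q6},{q3,q4,q5},{q4,q5,q6}} W13={{q3,q6},{q4,q6},{q2,q3,q6},{q4,q5,q6}} W23={{q1,q6},{q2,q6},{q5,q6},{q1,q5,q6},{q2,q3,q6},{q4,q5,q6}}
  W123={{q2,q3,q6},{q4,q5,q6}}
C dims 3,3,1; δ0: rk_F5 2; δ1: rk_F5 1
degree 0: 3−2−0 = 1 → Ȟ^0 ≅ Z/5
degree 1: 3−1−2 = 0 → Ȟ^1 ≅ 0
degree 2: 1−0−1 = 0 → Ȟ^2 ≅ 0


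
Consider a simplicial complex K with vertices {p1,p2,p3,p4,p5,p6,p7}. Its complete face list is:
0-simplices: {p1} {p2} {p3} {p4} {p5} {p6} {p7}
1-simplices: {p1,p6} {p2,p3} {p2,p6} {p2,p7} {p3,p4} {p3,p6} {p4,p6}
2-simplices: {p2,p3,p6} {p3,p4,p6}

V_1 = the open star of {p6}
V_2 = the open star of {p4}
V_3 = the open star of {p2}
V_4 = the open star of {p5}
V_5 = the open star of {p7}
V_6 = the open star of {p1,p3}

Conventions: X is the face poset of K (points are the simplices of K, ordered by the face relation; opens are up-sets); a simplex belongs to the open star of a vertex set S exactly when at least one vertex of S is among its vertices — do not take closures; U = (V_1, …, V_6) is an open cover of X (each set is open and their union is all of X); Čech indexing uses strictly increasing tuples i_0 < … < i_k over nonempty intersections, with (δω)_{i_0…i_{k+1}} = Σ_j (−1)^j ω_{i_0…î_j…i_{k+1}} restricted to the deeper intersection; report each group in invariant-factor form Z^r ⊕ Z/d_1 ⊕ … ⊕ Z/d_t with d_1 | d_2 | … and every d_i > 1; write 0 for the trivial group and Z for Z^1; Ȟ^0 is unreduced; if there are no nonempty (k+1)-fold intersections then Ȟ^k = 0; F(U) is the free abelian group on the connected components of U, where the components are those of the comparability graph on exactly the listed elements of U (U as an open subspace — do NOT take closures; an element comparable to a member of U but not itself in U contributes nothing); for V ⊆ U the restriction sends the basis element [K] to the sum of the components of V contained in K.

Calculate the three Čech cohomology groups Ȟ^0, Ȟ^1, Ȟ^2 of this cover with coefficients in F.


cover nerve:
  V1={{p6},{p1,p6},{p2,p6},{p3,p6},{p4,p6},{p2,p3,p6},{p3,p4,p6}} V2={{p4},{p3,p4},{p4,p6},{p3,p4,p6}} V3={{p2},{p2,p3},{p2,p6},{p2,p7},{p2,p3,p6}} V4={{p5}} V5={{p7},{p2,p7}} V6={{p1},{p3},{p1,p6},{p2,p3},{p3,p4},{p3,p6},{p2,p3,p6},{p3,p4,p6}}
  V12={{p4,p6},{p3,p4,p6}} V13={{p2,p6},{p2,p3,p6}} V16={{p1,p6},{p3,p6},{p2,p3,p6},{p3,p4,p6}} V26={{p3,p4},{p3,p4,p6}} V35={{p2,p7}} V36={{p2,p3},{p2,p3,p6}}
  V126={{p3,p4,p6}} V136={{p2,p3,p6}}
components per intersection:
  V1: {{p6},{p1,p6},{p2,p6},{p3,p6},{p4,p6},{p2,p3,p6},{p3,p4,p6}}
  V2: {{p4},{p3,p4},{p4,p6},{p3,p4,p6}}
  V3: {{p2},{p2,p3},{p2,p6},{p2,p7},{p2,p3,p6}}
  V4: {{p5}}
  V5: {{p7},{p2,p7}}
  V6: {{p1},{p1,p6}} {{p3},{p2,p3},{p3,p4},{p3,p6},{p2,p3,p6},{p3,p4,p6}}
  V12: {{p4,p6},{p3,p4,p6}}
  V13: {{p2,p6},{p2,p3,p6}}
  V16: {{p1,p6}} {{p3,p6},{p2,p3,p6},{p3,p4,p6}}
  V26: {{p3,p4},{p3,p4,p6}}
  V35: {{p2,p7}}
  V36: {{p2,p3},{p2,p3,p6}}
  V126: {{p3,p4,p6}}
  V136: {{p2,p3,p6}}
C dims 7,7,2; δ0: rk 5, SNF 1^5; δ1: rk 2, SNF 1^2
Ȟ^0: (7−5)−0=2 ⇒ Z^2
Ȟ^1: (7−2)−5=0 ⇒ 0
Ȟ^2: (2−0)−2=0 ⇒ 0

Ȟ^0 ≅ Z^2; Ȟ^1 ≅ 0; Ȟ^2 ≅ 0


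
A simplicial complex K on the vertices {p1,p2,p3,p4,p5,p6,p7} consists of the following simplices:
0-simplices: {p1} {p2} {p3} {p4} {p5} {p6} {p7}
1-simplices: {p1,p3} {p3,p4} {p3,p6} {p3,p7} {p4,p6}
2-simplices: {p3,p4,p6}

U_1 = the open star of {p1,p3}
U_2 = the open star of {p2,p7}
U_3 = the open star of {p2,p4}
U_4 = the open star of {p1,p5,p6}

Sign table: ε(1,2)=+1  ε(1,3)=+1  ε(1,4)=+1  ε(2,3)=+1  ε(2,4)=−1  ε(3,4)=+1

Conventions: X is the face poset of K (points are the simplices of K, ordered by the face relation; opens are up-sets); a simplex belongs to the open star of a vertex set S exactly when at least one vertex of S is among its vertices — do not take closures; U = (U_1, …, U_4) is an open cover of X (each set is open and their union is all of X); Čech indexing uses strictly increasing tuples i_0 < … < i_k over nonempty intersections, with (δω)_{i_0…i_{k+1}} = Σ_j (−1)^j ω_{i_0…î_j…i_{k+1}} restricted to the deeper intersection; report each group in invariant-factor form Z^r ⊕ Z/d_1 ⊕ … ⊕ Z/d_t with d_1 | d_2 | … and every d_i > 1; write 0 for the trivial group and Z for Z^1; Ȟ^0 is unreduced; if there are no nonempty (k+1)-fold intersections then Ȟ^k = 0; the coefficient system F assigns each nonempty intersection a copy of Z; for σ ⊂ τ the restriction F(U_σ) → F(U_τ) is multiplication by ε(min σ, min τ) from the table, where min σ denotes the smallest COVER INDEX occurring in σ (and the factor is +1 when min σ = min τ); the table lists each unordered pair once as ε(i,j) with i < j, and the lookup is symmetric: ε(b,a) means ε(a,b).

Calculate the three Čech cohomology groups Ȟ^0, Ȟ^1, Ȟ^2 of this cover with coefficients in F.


nerve simplices:
  U1={{p1},{p3},{p1,p3},{p3,p4},{p3,p6},{p3,p7},{p3,p4,p6}} U2={{p2},{p7},{p3,p7}} U3={{p2},{p4},{p3,p4},{p4,p6},{p3,p4,p6}} U4={{p1},{p5},{p6},{p1,p3},{p3,p6},{p4,p6},{p3,p4,p6}}
  U12={{p3,p7}} U13={{p3,p4},{p3,p4,p6}} U14={{p1},{p1,p3},{p3,p6},{p3,p4,p6}} U23={{p2}} U34={{p4,p6},{p3,p4,p6}}
  U134={{p3,p4,p6}}
C dims 4,5,1; δ0: rk 3, SNF 1^3; δ1: rk 1, SNF 1^1
degree 0: 4−3−0 = 1 → Ȟ^0 ≅ Z
degree 1: 5−1−3 = 1 → Ȟ^1 ≅ Z
degree 2: 1−0−1 = 0 → Ȟ^2 ≅ 0

Ȟ^0 ≅ Z, Ȟ^1 ≅ Z, Ȟ^2 ≅ 0


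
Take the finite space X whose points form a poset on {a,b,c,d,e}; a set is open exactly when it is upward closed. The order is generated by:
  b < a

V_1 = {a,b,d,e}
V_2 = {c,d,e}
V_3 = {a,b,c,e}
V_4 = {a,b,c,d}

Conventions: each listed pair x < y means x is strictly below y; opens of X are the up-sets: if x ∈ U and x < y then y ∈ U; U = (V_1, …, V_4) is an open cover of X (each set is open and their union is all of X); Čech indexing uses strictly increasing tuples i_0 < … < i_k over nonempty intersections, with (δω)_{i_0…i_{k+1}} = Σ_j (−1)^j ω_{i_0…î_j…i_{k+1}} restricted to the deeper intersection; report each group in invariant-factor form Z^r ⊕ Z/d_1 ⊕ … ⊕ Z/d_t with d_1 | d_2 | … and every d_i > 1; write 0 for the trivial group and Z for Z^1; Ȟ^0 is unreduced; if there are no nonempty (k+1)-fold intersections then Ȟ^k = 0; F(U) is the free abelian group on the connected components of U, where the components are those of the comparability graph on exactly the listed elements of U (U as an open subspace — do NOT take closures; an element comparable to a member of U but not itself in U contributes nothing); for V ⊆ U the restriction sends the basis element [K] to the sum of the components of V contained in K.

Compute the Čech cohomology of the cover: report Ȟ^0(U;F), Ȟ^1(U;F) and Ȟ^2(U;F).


nonempty overlaps:
  V12={d,e} V13={a,b,e} V14={a,b,d} V23={c,e} V24={c,d} V34={a,b,c}
  V123={e} V124={d} V134={a,b} V234={c}
components per intersection:
  V1: {a,b} {d} {e}
  V2: {c} {d} {e}
  V3: {a,b} {c} {e}
  V4: {a,b} {c} {d}
  V12: {d} {e}
  V13: {a,b} {e}
  V14: {a,b} {d}
  V23: {c} {e}
  V24: {c} {d}
  V34: {a,b} {c}
  V123: {e}
  V124: {d}
  V134: {a,b}
  V234: {c}
C dims 12,12,4; δ0: rk 8, SNF 1^8; δ1: rk 4, SNF 1^4
degree 0: 12−8−0 = 4 → Ȟ^0 ≅ Z^4
degree 1: 12−4−8 = 0 → Ȟ^1 ≅ 0
degree 2: 4−0−4 = 0 → Ȟ^2 ≅ 0

Ȟ^0(U;F) ≅ Z^4; Ȟ^1(U;F) ≅ 0; Ȟ^2(U;F) ≅ 0


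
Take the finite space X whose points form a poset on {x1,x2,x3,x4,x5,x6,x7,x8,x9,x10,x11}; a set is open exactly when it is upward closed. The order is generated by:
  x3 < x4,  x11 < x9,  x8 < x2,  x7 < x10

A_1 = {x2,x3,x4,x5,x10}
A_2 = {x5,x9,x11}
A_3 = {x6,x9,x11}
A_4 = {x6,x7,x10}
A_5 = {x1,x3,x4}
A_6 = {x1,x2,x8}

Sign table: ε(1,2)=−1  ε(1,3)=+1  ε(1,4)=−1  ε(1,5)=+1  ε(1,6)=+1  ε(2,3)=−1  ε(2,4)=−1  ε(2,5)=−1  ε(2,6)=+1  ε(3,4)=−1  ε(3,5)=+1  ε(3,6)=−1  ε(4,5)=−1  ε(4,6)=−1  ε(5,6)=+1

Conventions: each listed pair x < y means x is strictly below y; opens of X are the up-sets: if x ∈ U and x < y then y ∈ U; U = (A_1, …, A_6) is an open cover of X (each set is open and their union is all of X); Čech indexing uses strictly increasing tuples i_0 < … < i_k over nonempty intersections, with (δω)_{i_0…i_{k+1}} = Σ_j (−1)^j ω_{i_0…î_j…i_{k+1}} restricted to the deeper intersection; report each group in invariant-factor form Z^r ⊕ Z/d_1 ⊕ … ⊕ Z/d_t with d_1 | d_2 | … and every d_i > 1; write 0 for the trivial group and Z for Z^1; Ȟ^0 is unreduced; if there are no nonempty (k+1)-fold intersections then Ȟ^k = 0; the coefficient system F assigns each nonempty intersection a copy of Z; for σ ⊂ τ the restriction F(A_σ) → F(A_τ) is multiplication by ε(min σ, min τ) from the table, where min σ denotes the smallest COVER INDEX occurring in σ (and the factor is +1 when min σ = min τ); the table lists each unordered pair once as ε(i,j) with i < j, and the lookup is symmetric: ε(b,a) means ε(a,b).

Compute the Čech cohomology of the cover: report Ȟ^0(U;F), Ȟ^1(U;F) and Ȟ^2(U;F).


nonempty intersections:
  A12={x5} A14={x10} A15={x3,x4} A16={x2} A23={x9,x11} A34={x6} A56={x1}
C dims 6,7; δ0: rk 5, SNF 1^5
Ȟ^0: (6−5)−0=1 ⇒ Z
Ȟ^1: (7−0)−5=2 ⇒ Z^2
Ȟ^2: (0−0)−0=0 ⇒ 0

Ȟ^0(U;F) ≅ Z; Ȟ^1(U;F) ≅ Z^2; Ȟ^2(U;F) ≅ 0


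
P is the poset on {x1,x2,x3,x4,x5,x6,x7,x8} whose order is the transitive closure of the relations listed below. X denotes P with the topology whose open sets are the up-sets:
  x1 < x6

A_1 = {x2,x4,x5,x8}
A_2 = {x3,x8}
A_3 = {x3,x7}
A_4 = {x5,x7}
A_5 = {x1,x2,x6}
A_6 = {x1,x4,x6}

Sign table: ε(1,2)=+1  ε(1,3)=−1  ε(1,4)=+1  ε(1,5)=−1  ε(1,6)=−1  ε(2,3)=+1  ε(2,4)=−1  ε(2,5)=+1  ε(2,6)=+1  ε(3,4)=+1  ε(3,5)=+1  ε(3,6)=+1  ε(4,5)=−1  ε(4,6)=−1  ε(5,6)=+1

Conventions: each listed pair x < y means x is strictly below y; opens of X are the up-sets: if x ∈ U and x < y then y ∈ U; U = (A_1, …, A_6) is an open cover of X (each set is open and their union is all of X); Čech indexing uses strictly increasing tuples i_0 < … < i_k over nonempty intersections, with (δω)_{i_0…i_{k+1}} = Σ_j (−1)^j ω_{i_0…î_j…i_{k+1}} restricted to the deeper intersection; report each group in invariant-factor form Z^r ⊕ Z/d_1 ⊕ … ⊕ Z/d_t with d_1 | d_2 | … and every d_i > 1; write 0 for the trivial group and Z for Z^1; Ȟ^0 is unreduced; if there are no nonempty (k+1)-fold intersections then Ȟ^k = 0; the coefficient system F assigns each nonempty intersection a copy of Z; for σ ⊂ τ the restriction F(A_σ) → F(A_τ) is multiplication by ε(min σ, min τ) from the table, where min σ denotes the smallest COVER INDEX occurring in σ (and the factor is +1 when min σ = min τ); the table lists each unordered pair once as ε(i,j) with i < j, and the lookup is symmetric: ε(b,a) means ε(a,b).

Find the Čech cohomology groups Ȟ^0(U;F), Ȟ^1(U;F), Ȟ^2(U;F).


Ȟ^0 ≅ Z, Ȟ^1 ≅ Z^2 and Ȟ^2 ≅ 0

nonempty intersections:
  A12={x8} A14={x5} A15={x2} A16={x4} A23={x3} A34={x7} A56={x1,x6}
C dims 6,7; δ0: rk 5, SNF 1^5
Ȟ^0: (6−5)−0=1 ⇒ Z
Ȟ^1: (7−0)−5=2 ⇒ Z^2
Ȟ^2: (0−0)−0=0 ⇒ 0


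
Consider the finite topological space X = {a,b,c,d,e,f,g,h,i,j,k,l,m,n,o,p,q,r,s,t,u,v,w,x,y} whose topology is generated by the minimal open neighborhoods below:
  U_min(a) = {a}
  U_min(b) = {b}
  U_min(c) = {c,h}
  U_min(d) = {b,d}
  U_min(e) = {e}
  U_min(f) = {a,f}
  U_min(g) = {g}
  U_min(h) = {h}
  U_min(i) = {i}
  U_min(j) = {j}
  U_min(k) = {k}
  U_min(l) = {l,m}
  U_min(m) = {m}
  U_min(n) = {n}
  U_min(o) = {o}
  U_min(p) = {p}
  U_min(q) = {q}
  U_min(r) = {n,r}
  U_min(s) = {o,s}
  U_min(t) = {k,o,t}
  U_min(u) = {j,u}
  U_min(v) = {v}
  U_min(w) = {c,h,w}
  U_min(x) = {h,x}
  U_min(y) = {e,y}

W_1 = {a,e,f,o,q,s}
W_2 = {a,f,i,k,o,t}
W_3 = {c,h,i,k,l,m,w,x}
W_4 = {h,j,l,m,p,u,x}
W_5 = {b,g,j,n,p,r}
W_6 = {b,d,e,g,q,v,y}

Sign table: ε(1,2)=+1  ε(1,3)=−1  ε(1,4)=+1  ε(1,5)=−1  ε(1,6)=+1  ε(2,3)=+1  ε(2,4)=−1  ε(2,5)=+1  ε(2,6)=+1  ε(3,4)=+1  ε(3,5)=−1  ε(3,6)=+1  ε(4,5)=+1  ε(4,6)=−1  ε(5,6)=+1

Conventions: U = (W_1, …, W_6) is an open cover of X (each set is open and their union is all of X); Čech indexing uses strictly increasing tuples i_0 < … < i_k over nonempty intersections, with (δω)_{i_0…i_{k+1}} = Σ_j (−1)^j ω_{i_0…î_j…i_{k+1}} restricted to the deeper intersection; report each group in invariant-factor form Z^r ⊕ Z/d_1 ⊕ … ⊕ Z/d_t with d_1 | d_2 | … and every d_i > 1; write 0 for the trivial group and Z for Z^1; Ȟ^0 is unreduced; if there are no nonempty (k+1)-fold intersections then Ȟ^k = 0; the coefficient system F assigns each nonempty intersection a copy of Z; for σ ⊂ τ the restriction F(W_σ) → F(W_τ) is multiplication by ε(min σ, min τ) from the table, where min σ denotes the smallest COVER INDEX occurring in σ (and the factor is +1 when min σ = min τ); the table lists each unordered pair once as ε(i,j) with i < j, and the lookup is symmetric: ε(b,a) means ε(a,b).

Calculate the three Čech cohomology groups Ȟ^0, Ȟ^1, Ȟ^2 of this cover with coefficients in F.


Ȟ^0(U;F) ≅ Z; Ȟ^1(U;F) ≅ Z; Ȟ^2(U;F) ≅ 0

nerve simplices:
  W12={a,f,o} W16={e,q} W23={i,k} W34={h,l,m,x} W45={j,p} W56={b,g}
C dims 6,6; δ0: rk 5, SNF 1^5
degree 0: 6−5−0 = 1 → Ȟ^0 ≅ Z
degree 1: 6−0−5 = 1 → Ȟ^1 ≅ Z
degree 2: 0−0−0 = 0 → Ȟ^2 ≅ 0


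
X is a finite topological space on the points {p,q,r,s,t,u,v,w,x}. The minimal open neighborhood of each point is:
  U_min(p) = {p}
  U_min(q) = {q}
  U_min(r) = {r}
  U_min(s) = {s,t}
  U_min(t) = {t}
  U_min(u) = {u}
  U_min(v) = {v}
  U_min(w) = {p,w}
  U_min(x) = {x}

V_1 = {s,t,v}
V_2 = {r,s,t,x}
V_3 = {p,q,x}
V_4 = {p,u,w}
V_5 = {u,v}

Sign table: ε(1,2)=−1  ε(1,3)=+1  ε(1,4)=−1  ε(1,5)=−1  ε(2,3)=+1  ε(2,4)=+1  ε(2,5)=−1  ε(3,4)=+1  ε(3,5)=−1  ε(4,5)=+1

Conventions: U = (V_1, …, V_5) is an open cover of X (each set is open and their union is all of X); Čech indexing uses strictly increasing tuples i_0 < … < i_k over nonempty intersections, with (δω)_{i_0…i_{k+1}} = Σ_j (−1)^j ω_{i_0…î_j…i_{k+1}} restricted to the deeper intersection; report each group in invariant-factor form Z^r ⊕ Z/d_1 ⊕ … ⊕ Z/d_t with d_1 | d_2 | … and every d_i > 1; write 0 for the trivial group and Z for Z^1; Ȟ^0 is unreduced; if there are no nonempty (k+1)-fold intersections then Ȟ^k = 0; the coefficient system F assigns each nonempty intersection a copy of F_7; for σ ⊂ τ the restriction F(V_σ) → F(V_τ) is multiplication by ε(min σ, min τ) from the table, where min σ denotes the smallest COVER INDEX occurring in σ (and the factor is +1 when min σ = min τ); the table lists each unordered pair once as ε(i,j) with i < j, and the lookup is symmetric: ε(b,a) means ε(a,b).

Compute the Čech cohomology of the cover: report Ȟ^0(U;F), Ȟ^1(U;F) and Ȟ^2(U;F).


Ȟ^0(U;F) ≅ Z/7; Ȟ^1(U;F) ≅ Z/7; Ȟ^2(U;F) ≅ 0

cover nerve:
  V12={s,t} V15={v} V23={x} V34={p} V45={u}
C dims 5,5; δ0: rk_F7 4
Ȟ^0: (5−4)−0=1 ⇒ Z/7
Ȟ^1: (5−0)−4=1 ⇒ Z/7
Ȟ^2: (0−0)−0=0 ⇒ 0


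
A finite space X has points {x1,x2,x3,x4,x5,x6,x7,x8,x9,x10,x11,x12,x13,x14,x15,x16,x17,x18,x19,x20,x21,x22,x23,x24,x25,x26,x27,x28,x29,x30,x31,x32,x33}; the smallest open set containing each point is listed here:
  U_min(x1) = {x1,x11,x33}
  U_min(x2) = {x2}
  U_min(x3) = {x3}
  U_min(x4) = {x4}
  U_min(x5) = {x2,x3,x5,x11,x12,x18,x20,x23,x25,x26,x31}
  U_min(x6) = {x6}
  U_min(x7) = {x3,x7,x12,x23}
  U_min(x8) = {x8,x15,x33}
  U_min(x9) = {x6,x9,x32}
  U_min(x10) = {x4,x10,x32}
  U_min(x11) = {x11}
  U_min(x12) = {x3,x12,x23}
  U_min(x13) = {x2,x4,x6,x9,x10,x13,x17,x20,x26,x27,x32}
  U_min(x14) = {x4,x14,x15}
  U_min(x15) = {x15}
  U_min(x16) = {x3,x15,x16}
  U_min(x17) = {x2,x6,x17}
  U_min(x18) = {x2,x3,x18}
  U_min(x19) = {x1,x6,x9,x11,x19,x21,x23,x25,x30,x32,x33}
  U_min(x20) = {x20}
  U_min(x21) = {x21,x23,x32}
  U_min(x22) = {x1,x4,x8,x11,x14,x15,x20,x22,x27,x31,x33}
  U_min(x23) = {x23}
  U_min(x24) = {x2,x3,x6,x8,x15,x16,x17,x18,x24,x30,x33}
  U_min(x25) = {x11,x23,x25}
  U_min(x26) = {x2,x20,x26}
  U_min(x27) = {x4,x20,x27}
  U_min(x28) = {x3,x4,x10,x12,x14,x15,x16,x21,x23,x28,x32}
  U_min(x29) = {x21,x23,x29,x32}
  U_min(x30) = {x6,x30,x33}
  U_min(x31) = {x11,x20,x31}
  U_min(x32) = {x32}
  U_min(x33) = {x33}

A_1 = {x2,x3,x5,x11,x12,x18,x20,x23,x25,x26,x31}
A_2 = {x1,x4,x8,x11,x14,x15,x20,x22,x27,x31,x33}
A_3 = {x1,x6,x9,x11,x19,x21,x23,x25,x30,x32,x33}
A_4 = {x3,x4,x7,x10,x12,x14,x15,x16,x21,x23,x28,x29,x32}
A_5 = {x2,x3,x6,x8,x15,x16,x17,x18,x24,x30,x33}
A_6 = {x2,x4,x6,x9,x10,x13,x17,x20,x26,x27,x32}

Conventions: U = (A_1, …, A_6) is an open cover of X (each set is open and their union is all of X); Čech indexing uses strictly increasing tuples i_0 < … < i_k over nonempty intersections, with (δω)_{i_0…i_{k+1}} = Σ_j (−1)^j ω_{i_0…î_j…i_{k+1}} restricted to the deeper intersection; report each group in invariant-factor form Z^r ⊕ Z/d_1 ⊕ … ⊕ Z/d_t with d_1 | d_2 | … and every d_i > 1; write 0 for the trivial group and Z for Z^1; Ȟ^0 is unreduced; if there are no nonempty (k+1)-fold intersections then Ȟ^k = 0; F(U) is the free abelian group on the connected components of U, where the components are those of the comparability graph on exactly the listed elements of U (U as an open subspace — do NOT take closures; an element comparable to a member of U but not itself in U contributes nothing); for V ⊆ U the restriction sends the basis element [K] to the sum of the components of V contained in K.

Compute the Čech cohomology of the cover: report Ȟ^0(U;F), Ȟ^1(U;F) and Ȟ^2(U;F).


cover nerve:
  A12={x11,x20,x31} A13={x11,x23,x25} A14={x3,x12,x23} A15={x2,x3,x18} A16={x2,x20,x26} A23={x1,x11,x33} A24={x4,x14,x15} A25={x8,x15,x33} A26={x4,x20,x27} A34={x21,x23,x32} A35={x6,x30,x33} A36={x6,x9,x32} A45={x3,x15,x16} A46={x4,x10,x32} A56={x2,x6,x17}
  A123={x11} A126={x20} A134={x23} A145={x3} A156={x2} A235={x33} A245={x15} A246={x4} A346={x32} A356={x6}
components per intersection:
  A1: {x2,x3,x5,x11,x12,x18,x20,x23,x25,x26,x31}
  A2: {x1,x4,x8,x11,x14,x15,x20,x22,x27,x31,x33}
  A3: {x1,x6,x9,x11,x19,x21,x23,x25,x30,x32,x33}
  A4: {x3,x4,x7,x10,x12,x14,x15,x16,x21,x23,x28,x29,x32}
  A5: {x2,x3,x6,x8,x15,x16,x17,x18,x24,x30,x33}
  A6: {x2,x4,x6,x9,x10,x13,x17,x20,x26,x27,x32}
  A12: {x11,x20,x31}
  A13: {x11,x23,x25}
  A14: {x3,x12,x23}
  A15: {x2,x3,x18}
  A16: {x2,x20,x26}
  A23: {x1,x11,x33}
  A24: {x4,x14,x15}
  A25: {x8,x15,x33}
  A26: {x4,x20,x27}
  A34: {x21,x23,x32}
  A35: {x6,x30,x33}
  A36: {x6,x9,x32}
  A45: {x3,x15,x16}
  A46: {x4,x10,x32}
  A56: {x2,x6,x17}
  A123: {x11}
  A126: {x20}
  A134: {x23}
  A145: {x3}
  A156: {x2}
  A235: {x33}
  A245: {x15}
  A246: {x4}
  A346: {x32}
  A356: {x6}
C dims 6,15,10; δ0: rk 5, SNF 1^5; δ1: rk 10, SNF 1^9·2
Ȟ^0: (6−5)−0=1 ⇒ Z
Ȟ^1: (15−10)−5=0 ⇒ 0
Ȟ^2: (10−0)−10=0 plus torsion [2] ⇒ Z/2

Ȟ^0 ≅ Z, Ȟ^1 ≅ 0, Ȟ^2 ≅ Z/2


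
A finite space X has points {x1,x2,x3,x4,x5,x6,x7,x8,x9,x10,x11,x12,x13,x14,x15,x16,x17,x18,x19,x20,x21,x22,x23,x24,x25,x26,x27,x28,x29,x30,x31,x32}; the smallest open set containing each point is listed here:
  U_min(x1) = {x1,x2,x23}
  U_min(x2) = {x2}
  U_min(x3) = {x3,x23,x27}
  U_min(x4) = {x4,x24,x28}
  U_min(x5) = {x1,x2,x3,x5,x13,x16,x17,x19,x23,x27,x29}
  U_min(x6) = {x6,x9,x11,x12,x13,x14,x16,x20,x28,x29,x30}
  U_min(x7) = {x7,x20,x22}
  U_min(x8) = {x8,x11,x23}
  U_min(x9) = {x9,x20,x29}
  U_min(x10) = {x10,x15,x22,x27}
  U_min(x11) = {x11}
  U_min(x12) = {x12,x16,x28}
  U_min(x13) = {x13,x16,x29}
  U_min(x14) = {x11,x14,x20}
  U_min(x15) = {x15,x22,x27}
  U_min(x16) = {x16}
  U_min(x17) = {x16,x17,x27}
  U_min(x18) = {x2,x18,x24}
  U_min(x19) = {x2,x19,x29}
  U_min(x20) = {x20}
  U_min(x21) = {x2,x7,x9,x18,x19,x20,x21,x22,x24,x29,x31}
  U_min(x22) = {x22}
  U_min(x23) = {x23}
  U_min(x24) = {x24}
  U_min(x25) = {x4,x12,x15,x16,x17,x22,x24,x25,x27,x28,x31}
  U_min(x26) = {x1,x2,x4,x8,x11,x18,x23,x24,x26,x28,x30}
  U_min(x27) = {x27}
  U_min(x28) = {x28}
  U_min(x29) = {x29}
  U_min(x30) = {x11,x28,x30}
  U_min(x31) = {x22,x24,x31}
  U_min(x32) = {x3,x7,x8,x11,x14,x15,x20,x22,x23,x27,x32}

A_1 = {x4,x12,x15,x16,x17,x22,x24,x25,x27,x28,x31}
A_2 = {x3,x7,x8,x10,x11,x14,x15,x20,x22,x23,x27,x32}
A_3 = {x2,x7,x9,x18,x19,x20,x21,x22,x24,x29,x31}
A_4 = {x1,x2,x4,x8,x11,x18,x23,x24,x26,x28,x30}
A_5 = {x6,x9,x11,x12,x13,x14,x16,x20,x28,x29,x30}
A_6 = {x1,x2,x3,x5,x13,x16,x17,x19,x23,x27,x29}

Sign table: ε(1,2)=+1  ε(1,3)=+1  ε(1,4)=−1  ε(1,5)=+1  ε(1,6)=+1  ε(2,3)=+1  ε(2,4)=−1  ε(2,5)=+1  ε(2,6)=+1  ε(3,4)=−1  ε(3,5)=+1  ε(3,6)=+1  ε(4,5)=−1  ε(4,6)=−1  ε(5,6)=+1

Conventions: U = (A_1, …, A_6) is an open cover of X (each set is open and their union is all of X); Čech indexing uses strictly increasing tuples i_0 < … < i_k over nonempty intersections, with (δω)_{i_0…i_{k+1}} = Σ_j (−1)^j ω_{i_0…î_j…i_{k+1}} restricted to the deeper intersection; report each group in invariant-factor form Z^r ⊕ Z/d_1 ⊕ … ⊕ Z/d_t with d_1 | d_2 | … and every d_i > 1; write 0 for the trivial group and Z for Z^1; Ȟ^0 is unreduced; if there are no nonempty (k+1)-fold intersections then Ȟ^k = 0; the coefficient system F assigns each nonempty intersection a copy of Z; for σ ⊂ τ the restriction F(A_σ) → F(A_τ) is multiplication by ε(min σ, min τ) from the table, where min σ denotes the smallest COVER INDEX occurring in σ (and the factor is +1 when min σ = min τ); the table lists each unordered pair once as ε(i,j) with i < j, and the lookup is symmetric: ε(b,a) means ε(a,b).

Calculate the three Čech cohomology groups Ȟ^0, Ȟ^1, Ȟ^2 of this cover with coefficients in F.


Ȟ^0 ≅ Z, Ȟ^1 ≅ 0 and Ȟ^2 ≅ Z/2

nerve simplices:
  A12={x15,x22,x27} A13={x22,x24,x31} A14={x4,x24,x28} A15={x12,x16,x28} A16={x16,x17,x27} A23={x7,x20,x22} A24={x8,x11,x23} A25={x11,x14,x20} A26={x3,x23,x27} A34={x2,x18,x24} A35={x9,x20,x29} A36={x2,x19,x29} A45={x11,x28,x30} A46={x1,x2,x23} A56={x13,x16,x29}
  A123={x22} A126={x27} A134={x24} A145={x28} A156={x16} A235={x20} A245={x11} A246={x23} A346={x2} A356={x29}
C dims 6,15,10; δ0: rk 5, SNF 1^5; δ1: rk 10, SNF 1^9·2
degree 0: 6−5−0 = 1 → Ȟ^0 ≅ Z
degree 1: 15−10−5 = 0 → Ȟ^1 ≅ 0
degree 2: 10−0−10 = 0 plus torsion [2] → Ȟ^2 ≅ Z/2


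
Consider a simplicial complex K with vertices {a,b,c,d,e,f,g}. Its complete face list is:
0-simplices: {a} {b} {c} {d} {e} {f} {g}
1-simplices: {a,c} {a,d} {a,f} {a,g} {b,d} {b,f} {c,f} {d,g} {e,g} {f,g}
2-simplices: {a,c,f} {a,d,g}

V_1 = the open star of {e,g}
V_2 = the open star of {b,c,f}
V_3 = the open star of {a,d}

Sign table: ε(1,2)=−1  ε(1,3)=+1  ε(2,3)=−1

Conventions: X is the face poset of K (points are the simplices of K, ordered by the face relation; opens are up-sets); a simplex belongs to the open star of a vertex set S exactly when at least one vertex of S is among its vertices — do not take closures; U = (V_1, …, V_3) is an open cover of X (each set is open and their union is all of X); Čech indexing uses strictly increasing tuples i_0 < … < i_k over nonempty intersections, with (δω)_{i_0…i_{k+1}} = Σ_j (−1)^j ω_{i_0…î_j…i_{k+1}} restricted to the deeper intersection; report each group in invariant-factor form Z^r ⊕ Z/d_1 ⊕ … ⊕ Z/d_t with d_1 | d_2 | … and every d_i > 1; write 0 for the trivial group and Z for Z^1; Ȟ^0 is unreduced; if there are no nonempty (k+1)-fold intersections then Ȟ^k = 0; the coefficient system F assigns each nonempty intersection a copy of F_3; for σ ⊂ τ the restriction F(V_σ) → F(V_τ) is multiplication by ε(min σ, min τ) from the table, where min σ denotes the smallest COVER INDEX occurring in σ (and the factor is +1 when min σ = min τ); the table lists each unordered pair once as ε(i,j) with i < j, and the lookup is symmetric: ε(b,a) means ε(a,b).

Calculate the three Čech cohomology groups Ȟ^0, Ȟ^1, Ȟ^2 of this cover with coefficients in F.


Ȟ^0 = Z/3; Ȟ^1 = Z/3; Ȟ^2 = 0

nonempty overlaps:
  V1={{e},{g},{a,g},{d,g},{e,g},{f,g},{a,d,g}} V2={{b},{c},{f},{a,c},{a,f},{b,d},{b,f},{c,f},{f,g},{a,c,f}} V3={{a},{d},{a,c},{a,d},{a,f},{a,g},{b,d},{d,g},{a,c,f},{a,d,g}}
  V12={{f,g}} V13={{a,g},{d,g},{a,d,g}} V23={{a,c},{a,f},{b,d},{a,c,f}}
C dims 3,3; δ0: rk_F3 2
degree 0: 3−2−0 = 1 → Ȟ^0 ≅ Z/3
degree 1: 3−0−2 = 1 → Ȟ^1 ≅ Z/3
degree 2: 0−0−0 = 0 → Ȟ^2 ≅ 0
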